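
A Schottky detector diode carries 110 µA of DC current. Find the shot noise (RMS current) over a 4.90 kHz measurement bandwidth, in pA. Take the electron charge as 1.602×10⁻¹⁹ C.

I_n = √(2qI·B)
2qI·B = 2 × 1.602×10⁻¹⁹ × 1.10×10⁻⁴ × 4.90×10³ = 1.73×10⁻¹⁹ A²
I_n = √(1.73×10⁻¹⁹) = 4.16×10⁻¹⁰ A = 416 pA

416 pA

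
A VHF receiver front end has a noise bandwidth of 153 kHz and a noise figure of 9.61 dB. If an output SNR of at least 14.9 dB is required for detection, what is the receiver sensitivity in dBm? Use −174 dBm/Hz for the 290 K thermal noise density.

−97.6 dBm

Sensitivity = −174 + 10 log₁₀(B) + NF + SNR_min
= −174 + 51.85 + 9.61 + 14.9
= −97.64 dBm → −97.6 dBm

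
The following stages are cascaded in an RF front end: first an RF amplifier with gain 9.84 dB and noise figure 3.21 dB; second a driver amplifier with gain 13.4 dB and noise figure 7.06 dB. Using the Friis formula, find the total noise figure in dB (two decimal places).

Convert to linear (a loss of L dB is a gain of −L dB): F_i = 10^(NF_i/10), G_i = 10^(G_i,dB/10)
  Stage 1: F_1 = 10^(3.21/10) = 2.094, G_1 = 10^(9.84/10) = 9.638
  Stage 2: F_2 = 10^(7.06/10) = 5.082, G_2 = 10^(13.4/10) = 21.88
Friis cascade:
  F = 2.094 + (5.082 − 1)/9.638 = 2.518
NF = 10 log₁₀(2.518) = 4.01 dB

4.01 dB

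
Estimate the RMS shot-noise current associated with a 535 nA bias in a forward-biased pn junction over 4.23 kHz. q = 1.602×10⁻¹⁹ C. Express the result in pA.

26.9 pA

I_n = √(2qI·B)
2qI·B = 2 × 1.602×10⁻¹⁹ × 5.35×10⁻⁷ × 4.23×10³ = 7.25×10⁻²² A²
I_n = √(7.25×10⁻²²) = 2.69×10⁻¹¹ A = 26.9 pA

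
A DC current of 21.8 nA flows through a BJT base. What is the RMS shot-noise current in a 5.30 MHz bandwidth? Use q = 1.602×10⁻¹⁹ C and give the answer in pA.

192 pA

I_n = √(2qI·B)
2qI·B = 2 × 1.602×10⁻¹⁹ × 2.18×10⁻⁸ × 5.30×10⁶ = 3.70×10⁻²⁰ A²
I_n = √(3.70×10⁻²⁰) = 1.92×10⁻¹⁰ A = 192 pA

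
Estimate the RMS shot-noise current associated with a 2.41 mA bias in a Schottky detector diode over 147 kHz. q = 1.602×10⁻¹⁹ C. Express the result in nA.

10.7 nA

I_n = √(2qI·B)
2qI·B = 2 × 1.602×10⁻¹⁹ × 2.41×10⁻³ × 1.47×10⁵ = 1.14×10⁻¹⁶ A²
I_n = √(1.14×10⁻¹⁶) = 1.07×10⁻⁸ A = 10.7 nA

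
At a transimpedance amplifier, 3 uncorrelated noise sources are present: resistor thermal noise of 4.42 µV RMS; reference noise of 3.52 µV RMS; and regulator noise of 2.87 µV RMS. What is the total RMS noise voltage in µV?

Uncorrelated sources add in power (mean-square): V_tot = √(ΣV_i²)
V_tot = √[(4.42×10⁻⁶)² + (3.52×10⁻⁶)² + (2.87×10⁻⁶)²] = 6.34×10⁻⁶ V = 6.34 µV

6.34 µV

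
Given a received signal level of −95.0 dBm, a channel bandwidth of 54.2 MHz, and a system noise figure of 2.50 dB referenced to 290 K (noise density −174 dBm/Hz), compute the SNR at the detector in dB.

−0.8 dB

Noise floor: N = −174 + 10 log₁₀(B) + NF
10 log₁₀(5.42×10⁷) = 77.34 dB
N = −174 + 77.34 + 2.50 = −94.16 dBm
SNR = P_sig − N = −95.0 − (−94.16) = −0.84 dB → −0.8 dB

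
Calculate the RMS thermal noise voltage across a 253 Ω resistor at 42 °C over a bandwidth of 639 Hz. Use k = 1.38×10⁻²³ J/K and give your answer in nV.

T = 42 °C + 273.15 = 315.15 K
V_n = √(4kTRB)
4kTRB = 4 × 1.38×10⁻²³ × 315.15 × 2.53×10² × 6.39×10² = 2.81×10⁻¹⁵ V²
V_n = √(2.81×10⁻¹⁵) = 5.30×10⁻⁸ V = 53.0 nV

53.0 nV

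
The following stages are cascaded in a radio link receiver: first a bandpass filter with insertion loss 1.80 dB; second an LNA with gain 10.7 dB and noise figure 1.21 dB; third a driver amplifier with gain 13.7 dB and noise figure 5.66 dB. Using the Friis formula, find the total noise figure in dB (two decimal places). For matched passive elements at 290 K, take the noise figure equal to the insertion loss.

Convert to linear (a loss of L dB is a gain of −L dB): F_i = 10^(NF_i/10), G_i = 10^(G_i,dB/10)
  Stage 1: F_1 = 10^(1.80/10) = 1.514, G_1 = 10^(−1.80/10) = 0.6607
  Stage 2: F_2 = 10^(1.21/10) = 1.321, G_2 = 10^(10.7/10) = 11.75
  Stage 3: F_3 = 10^(5.66/10) = 3.681, G_3 = 10^(13.7/10) = 23.44
Friis cascade:
  F = 1.514 + (1.321 − 1)/0.6607 + (3.681 − 1)/7.762 = 2.345
NF = 10 log₁₀(2.345) = 3.70 dB

3.70 dB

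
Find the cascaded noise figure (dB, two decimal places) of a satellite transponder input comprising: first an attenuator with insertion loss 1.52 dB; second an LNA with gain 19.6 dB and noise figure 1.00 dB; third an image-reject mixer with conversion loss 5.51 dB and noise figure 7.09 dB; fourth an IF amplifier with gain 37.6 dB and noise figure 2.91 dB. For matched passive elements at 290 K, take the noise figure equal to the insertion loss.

Convert to linear (a loss of L dB is a gain of −L dB): F_i = 10^(NF_i/10), G_i = 10^(G_i,dB/10)
  Stage 1: F_1 = 10^(1.52/10) = 1.419, G_1 = 10^(−1.52/10) = 0.7047
  Stage 2: F_2 = 10^(1.00/10) = 1.259, G_2 = 10^(19.6/10) = 91.20
  Stage 3: F_3 = 10^(7.09/10) = 5.117, G_3 = 10^(−5.51/10) = 0.2812
  Stage 4: F_4 = 10^(2.91/10) = 1.954, G_4 = 10^(37.6/10) = 5754
Friis cascade:
  F = 1.419 + (1.259 − 1)/0.7047 + (5.117 − 1)/64.27 + (1.954 − 1)/18.07 = 1.903
NF = 10 log₁₀(1.903) = 2.80 dB

2.80 dB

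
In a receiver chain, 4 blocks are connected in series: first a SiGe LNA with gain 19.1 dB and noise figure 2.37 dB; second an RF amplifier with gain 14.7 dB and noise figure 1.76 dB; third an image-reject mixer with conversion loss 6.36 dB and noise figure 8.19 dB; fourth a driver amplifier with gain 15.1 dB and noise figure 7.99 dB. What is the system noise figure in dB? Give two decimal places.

Convert to linear (a loss of L dB is a gain of −L dB): F_i = 10^(NF_i/10), G_i = 10^(G_i,dB/10)
  Stage 1: F_1 = 10^(2.37/10) = 1.726, G_1 = 10^(19.1/10) = 81.28
  Stage 2: F_2 = 10^(1.76/10) = 1.500, G_2 = 10^(14.7/10) = 29.51
  Stage 3: F_3 = 10^(8.19/10) = 6.592, G_3 = 10^(−6.36/10) = 0.2312
  Stage 4: F_4 = 10^(7.99/10) = 6.295, G_4 = 10^(15.1/10) = 32.36
Friis cascade:
  F = 1.726 + (1.500 − 1)/81.28 + (6.592 − 1)/2399 + (6.295 − 1)/554.6 = 1.744
NF = 10 log₁₀(1.744) = 2.42 dB

2.42 dB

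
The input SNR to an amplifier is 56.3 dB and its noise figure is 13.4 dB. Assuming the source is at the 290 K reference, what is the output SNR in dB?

By definition F = SNR_in/SNR_out, so in dB: SNR_out = SNR_in − NF
SNR_out = 56.3 − 13.4 = 42.9 dB

42.9 dB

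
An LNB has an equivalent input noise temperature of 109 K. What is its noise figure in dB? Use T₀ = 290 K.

F = 1 + T_e/T₀ = 1 + 109/290 = 1.37586
NF = 10 log₁₀(1.37586) = 1.39 dB

1.39 dB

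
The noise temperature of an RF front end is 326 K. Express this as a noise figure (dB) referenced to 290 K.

3.27 dB

F = 1 + T_e/T₀ = 1 + 326/290 = 2.12414
NF = 10 log₁₀(2.12414) = 3.27 dB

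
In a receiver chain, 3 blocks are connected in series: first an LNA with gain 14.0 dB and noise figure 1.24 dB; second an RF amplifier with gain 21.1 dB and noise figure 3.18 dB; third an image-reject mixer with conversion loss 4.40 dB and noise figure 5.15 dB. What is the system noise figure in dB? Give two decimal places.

1.38 dB

Convert to linear (a loss of L dB is a gain of −L dB): F_i = 10^(NF_i/10), G_i = 10^(G_i,dB/10)
  Stage 1: F_1 = 10^(1.24/10) = 1.330, G_1 = 10^(14.0/10) = 25.12
  Stage 2: F_2 = 10^(3.18/10) = 2.080, G_2 = 10^(21.1/10) = 128.8
  Stage 3: F_3 = 10^(5.15/10) = 3.273, G_3 = 10^(−4.40/10) = 0.3631
Friis cascade:
  F = 1.330 + (2.080 − 1)/25.12 + (3.273 − 1)/3236 = 1.374
NF = 10 log₁₀(1.374) = 1.38 dB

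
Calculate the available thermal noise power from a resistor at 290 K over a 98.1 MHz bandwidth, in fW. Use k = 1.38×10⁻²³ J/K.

393 fW

P_n = kTB = 1.38×10⁻²³ × 290 × 9.81×10⁷ = 3.93×10⁻¹³ W = 393 fW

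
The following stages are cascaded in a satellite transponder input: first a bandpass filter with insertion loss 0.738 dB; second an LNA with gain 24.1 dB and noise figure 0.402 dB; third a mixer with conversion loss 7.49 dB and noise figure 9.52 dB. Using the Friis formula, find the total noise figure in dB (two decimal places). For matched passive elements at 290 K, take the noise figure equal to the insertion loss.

Convert to linear (a loss of L dB is a gain of −L dB): F_i = 10^(NF_i/10), G_i = 10^(G_i,dB/10)
  Stage 1: F_1 = 10^(0.738/10) = 1.185, G_1 = 10^(−0.738/10) = 0.8437
  Stage 2: F_2 = 10^(0.402/10) = 1.097, G_2 = 10^(24.1/10) = 257.0
  Stage 3: F_3 = 10^(9.52/10) = 8.954, G_3 = 10^(−7.49/10) = 0.1782
Friis cascade:
  F = 1.185 + (1.097 − 1)/0.8437 + (8.954 − 1)/216.9 = 1.337
NF = 10 log₁₀(1.337) = 1.26 dB

1.26 dB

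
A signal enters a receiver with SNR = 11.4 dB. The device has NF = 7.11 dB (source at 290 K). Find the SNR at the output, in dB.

4.29 dB

By definition F = SNR_in/SNR_out, so in dB: SNR_out = SNR_in − NF
SNR_out = 11.4 − 7.11 = 4.29 dB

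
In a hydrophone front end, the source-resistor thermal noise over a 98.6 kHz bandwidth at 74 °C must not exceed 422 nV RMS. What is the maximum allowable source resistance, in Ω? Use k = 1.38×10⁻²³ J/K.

T = 74 °C + 273.15 = 347.15 K
Johnson–Nyquist: V_n = √(4kTRB) ⇒ R = V_n² / (4kTB)
4kTB = 4 × 1.38×10⁻²³ × 347.15 × 9.86×10⁴ = 1.89×10⁻¹⁵
R = (4.22×10⁻⁷)² / 1.89×10⁻¹⁵ = 9.43×10¹ Ω = 94.3 Ω

94.3 Ω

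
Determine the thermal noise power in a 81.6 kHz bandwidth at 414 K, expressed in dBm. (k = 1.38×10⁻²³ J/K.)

−123.3 dBm

P_n = kTB = 1.38×10⁻²³ × 414 × 8.16×10⁴ = 4.66×10⁻¹⁶ W
In dBm: 10 log₁₀(4.66×10⁻¹⁶ / 10⁻³) = −123.3 dBm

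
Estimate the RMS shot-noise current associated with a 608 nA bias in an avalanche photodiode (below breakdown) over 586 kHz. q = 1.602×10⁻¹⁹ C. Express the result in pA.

338 pA

I_n = √(2qI·B)
2qI·B = 2 × 1.602×10⁻¹⁹ × 6.08×10⁻⁷ × 5.86×10⁵ = 1.14×10⁻¹⁹ A²
I_n = √(1.14×10⁻¹⁹) = 3.38×10⁻¹⁰ A = 338 pA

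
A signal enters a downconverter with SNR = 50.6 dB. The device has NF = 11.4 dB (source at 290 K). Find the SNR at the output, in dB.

39.2 dB

By definition F = SNR_in/SNR_out, so in dB: SNR_out = SNR_in − NF
SNR_out = 50.6 − 11.4 = 39.2 dB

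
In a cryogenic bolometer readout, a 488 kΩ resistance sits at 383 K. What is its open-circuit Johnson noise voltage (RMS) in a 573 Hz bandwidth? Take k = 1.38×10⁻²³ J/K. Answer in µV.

V_n = √(4kTRB)
4kTRB = 4 × 1.38×10⁻²³ × 383 × 4.88×10⁵ × 5.73×10² = 5.91×10⁻¹² V²
V_n = √(5.91×10⁻¹²) = 2.43×10⁻⁶ V = 2.43 µV

2.43 µV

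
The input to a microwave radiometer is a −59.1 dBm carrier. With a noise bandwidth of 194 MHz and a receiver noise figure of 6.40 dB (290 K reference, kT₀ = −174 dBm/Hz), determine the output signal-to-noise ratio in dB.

25.6 dB

Noise floor: N = −174 + 10 log₁₀(B) + NF
10 log₁₀(1.94×10⁸) = 82.88 dB
N = −174 + 82.88 + 6.40 = −84.72 dBm
SNR = P_sig − N = −59.1 − (−84.72) = 25.62 dB → 25.6 dB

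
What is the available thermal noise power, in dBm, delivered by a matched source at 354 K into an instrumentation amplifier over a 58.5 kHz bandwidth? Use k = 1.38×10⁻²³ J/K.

P_n = kTB = 1.38×10⁻²³ × 354 × 5.85×10⁴ = 2.86×10⁻¹⁶ W
In dBm: 10 log₁₀(2.86×10⁻¹⁶ / 10⁻³) = −125.4 dBm

−125.4 dBm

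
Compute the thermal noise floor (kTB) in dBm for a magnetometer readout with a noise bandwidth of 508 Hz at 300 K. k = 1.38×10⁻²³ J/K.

P_n = kTB = 1.38×10⁻²³ × 300 × 5.08×10² = 2.10×10⁻¹⁸ W
In dBm: 10 log₁₀(2.10×10⁻¹⁸ / 10⁻³) = −146.8 dBm

−146.8 dBm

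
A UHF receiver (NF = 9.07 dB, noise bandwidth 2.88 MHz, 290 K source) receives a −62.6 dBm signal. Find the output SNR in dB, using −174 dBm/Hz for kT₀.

37.7 dB

Noise floor: N = −174 + 10 log₁₀(B) + NF
10 log₁₀(2.88×10⁶) = 64.59 dB
N = −174 + 64.59 + 9.07 = −100.34 dBm
SNR = P_sig − N = −62.6 − (−100.34) = 37.74 dB → 37.7 dB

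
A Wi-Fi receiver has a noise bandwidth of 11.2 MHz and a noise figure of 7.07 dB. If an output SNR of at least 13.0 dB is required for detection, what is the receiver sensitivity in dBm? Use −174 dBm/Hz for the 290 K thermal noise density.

Sensitivity = −174 + 10 log₁₀(B) + NF + SNR_min
= −174 + 70.49 + 7.07 + 13.0
= −83.44 dBm → −83.4 dBm

−83.4 dBm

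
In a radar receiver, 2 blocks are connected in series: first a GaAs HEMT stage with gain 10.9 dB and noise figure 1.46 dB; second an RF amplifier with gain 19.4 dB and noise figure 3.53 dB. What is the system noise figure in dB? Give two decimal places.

Convert to linear (a loss of L dB is a gain of −L dB): F_i = 10^(NF_i/10), G_i = 10^(G_i,dB/10)
  Stage 1: F_1 = 10^(1.46/10) = 1.400, G_1 = 10^(10.9/10) = 12.30
  Stage 2: F_2 = 10^(3.53/10) = 2.254, G_2 = 10^(19.4/10) = 87.10
Friis cascade:
  F = 1.400 + (2.254 − 1)/12.30 = 1.502
NF = 10 log₁₀(1.502) = 1.77 dB

1.77 dB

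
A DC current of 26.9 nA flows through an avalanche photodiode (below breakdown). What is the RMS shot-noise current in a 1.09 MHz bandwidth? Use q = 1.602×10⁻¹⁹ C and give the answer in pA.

96.9 pA

I_n = √(2qI·B)
2qI·B = 2 × 1.602×10⁻¹⁹ × 2.69×10⁻⁸ × 1.09×10⁶ = 9.39×10⁻²¹ A²
I_n = √(9.39×10⁻²¹) = 9.69×10⁻¹¹ A = 96.9 pA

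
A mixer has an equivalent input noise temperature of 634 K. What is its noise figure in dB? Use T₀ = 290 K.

F = 1 + T_e/T₀ = 1 + 634/290 = 3.18621
NF = 10 log₁₀(3.18621) = 5.03 dB

5.03 dB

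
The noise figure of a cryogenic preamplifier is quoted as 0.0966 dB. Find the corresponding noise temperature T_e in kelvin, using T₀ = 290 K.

F = 10^(0.0966/10) = 1.02249
T_e = (F − 1)·T₀ = (1.02249 − 1) × 290 = 6.52 K

6.52 K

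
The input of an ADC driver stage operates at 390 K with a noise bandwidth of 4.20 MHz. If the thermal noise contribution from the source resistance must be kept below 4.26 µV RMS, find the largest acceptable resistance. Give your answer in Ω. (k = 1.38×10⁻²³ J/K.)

201 Ω

Johnson–Nyquist: V_n = √(4kTRB) ⇒ R = V_n² / (4kTB)
4kTB = 4 × 1.38×10⁻²³ × 390 × 4.20×10⁶ = 9.04×10⁻¹⁴
R = (4.26×10⁻⁶)² / 9.04×10⁻¹⁴ = 2.01×10² Ω = 201 Ω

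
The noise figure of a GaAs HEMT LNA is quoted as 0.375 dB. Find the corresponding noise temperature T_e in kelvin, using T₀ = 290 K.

F = 10^(0.375/10) = 1.09018
T_e = (F − 1)·T₀ = (1.09018 − 1) × 290 = 26.2 K

26.2 K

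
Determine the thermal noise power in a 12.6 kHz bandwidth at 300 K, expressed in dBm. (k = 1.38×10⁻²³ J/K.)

−132.8 dBm

P_n = kTB = 1.38×10⁻²³ × 300 × 1.26×10⁴ = 5.22×10⁻¹⁷ W
In dBm: 10 log₁₀(5.22×10⁻¹⁷ / 10⁻³) = −132.8 dBm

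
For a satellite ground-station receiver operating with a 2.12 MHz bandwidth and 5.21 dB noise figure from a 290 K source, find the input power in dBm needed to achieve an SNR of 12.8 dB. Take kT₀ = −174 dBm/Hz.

−92.7 dBm

Sensitivity = −174 + 10 log₁₀(B) + NF + SNR_min
= −174 + 63.26 + 5.21 + 12.8
= −92.73 dBm → −92.7 dBm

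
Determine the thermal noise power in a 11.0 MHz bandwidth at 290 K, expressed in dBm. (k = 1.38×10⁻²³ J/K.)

P_n = kTB = 1.38×10⁻²³ × 290 × 1.10×10⁷ = 4.40×10⁻¹⁴ W
In dBm: 10 log₁₀(4.40×10⁻¹⁴ / 10⁻³) = −103.6 dBm

−103.6 dBm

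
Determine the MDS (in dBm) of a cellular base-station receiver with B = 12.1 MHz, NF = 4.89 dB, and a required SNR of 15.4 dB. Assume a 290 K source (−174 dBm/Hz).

Sensitivity = −174 + 10 log₁₀(B) + NF + SNR_min
= −174 + 70.83 + 4.89 + 15.4
= −82.88 dBm → −82.9 dBm

−82.9 dBm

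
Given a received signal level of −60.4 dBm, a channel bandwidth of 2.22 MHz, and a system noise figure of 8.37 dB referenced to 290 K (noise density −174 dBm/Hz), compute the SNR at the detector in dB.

41.8 dB

Noise floor: N = −174 + 10 log₁₀(B) + NF
10 log₁₀(2.22×10⁶) = 63.46 dB
N = −174 + 63.46 + 8.37 = −102.17 dBm
SNR = P_sig − N = −60.4 − (−102.17) = 41.77 dB → 41.8 dB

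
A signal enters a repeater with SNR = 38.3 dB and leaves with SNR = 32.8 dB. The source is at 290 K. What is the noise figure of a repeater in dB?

NF (dB) = SNR_in(dB) − SNR_out(dB) when the source is at T₀
NF = 38.3 − 32.8 = 5.5 dB

5.5 dB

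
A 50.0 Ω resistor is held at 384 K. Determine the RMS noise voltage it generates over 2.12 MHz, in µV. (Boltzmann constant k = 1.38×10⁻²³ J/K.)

V_n = √(4kTRB)
4kTRB = 4 × 1.38×10⁻²³ × 384 × 5.00×10¹ × 2.12×10⁶ = 2.25×10⁻¹² V²
V_n = √(2.25×10⁻¹²) = 1.50×10⁻⁶ V = 1.50 µV

1.50 µV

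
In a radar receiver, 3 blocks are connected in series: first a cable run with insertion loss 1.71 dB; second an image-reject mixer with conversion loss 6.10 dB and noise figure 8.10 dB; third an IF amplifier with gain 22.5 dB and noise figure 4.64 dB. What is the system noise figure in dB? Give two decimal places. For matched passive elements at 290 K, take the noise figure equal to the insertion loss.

13.25 dB

Convert to linear (a loss of L dB is a gain of −L dB): F_i = 10^(NF_i/10), G_i = 10^(G_i,dB/10)
  Stage 1: F_1 = 10^(1.71/10) = 1.483, G_1 = 10^(−1.71/10) = 0.6745
  Stage 2: F_2 = 10^(8.10/10) = 6.457, G_2 = 10^(−6.10/10) = 0.2455
  Stage 3: F_3 = 10^(4.64/10) = 2.911, G_3 = 10^(22.5/10) = 177.8
Friis cascade:
  F = 1.483 + (6.457 − 1)/0.6745 + (2.911 − 1)/0.1656 = 21.11
NF = 10 log₁₀(21.11) = 13.25 dB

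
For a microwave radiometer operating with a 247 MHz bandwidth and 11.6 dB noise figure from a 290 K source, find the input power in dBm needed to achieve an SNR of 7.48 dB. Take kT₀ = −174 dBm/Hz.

−71.0 dBm

Sensitivity = −174 + 10 log₁₀(B) + NF + SNR_min
= −174 + 83.93 + 11.6 + 7.48
= −70.99 dBm → −71.0 dBm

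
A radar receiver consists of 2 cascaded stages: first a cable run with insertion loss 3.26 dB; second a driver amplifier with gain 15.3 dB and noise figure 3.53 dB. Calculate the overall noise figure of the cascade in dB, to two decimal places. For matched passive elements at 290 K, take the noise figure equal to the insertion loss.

Convert to linear (a loss of L dB is a gain of −L dB): F_i = 10^(NF_i/10), G_i = 10^(G_i,dB/10)
  Stage 1: F_1 = 10^(3.26/10) = 2.118, G_1 = 10^(−3.26/10) = 0.4721
  Stage 2: F_2 = 10^(3.53/10) = 2.254, G_2 = 10^(15.3/10) = 33.88
Friis cascade:
  F = 2.118 + (2.254 − 1)/0.4721 = 4.775
NF = 10 log₁₀(4.775) = 6.79 dB

6.79 dB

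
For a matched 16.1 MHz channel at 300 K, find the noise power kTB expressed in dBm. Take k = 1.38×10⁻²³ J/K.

−101.8 dBm

P_n = kTB = 1.38×10⁻²³ × 300 × 1.61×10⁷ = 6.67×10⁻¹⁴ W
In dBm: 10 log₁₀(6.67×10⁻¹⁴ / 10⁻³) = −101.8 dBm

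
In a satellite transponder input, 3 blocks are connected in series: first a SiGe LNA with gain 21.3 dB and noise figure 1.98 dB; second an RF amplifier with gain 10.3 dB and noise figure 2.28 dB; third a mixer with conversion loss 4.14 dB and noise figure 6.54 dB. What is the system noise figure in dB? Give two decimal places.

Convert to linear (a loss of L dB is a gain of −L dB): F_i = 10^(NF_i/10), G_i = 10^(G_i,dB/10)
  Stage 1: F_1 = 10^(1.98/10) = 1.578, G_1 = 10^(21.3/10) = 134.9
  Stage 2: F_2 = 10^(2.28/10) = 1.690, G_2 = 10^(10.3/10) = 10.72
  Stage 3: F_3 = 10^(6.54/10) = 4.508, G_3 = 10^(−4.14/10) = 0.3855
Friis cascade:
  F = 1.578 + (1.690 − 1)/134.9 + (4.508 − 1)/1445 = 1.585
NF = 10 log₁₀(1.585) = 2.00 dB

2.00 dB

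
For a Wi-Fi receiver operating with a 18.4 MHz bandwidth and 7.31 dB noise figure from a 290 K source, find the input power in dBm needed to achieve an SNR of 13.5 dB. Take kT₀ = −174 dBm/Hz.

−80.5 dBm

Sensitivity = −174 + 10 log₁₀(B) + NF + SNR_min
= −174 + 72.65 + 7.31 + 13.5
= −80.54 dBm → −80.5 dBm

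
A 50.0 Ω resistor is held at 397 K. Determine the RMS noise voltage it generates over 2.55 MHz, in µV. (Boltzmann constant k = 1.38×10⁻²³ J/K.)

V_n = √(4kTRB)
4kTRB = 4 × 1.38×10⁻²³ × 397 × 5.00×10¹ × 2.55×10⁶ = 2.79×10⁻¹² V²
V_n = √(2.79×10⁻¹²) = 1.67×10⁻⁶ V = 1.67 µV

1.67 µV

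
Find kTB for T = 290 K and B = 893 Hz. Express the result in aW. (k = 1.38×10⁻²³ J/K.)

P_n = kTB = 1.38×10⁻²³ × 290 × 8.93×10² = 3.57×10⁻¹⁸ W = 3.57 aW

3.57 aW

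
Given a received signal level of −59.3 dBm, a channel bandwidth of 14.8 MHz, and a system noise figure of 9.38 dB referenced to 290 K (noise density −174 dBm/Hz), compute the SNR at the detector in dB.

Noise floor: N = −174 + 10 log₁₀(B) + NF
10 log₁₀(1.48×10⁷) = 71.7 dB
N = −174 + 71.7 + 9.38 = −92.92 dBm
SNR = P_sig − N = −59.3 − (−92.92) = 33.62 dB → 33.6 dB

33.6 dB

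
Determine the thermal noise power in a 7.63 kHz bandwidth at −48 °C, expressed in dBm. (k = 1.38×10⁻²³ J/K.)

T = −48 °C + 273.15 = 225.15 K
P_n = kTB = 1.38×10⁻²³ × 225.15 × 7.63×10³ = 2.37×10⁻¹⁷ W
In dBm: 10 log₁₀(2.37×10⁻¹⁷ / 10⁻³) = −136.3 dBm

−136.3 dBm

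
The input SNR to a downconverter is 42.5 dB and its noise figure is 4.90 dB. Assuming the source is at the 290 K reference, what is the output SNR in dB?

By definition F = SNR_in/SNR_out, so in dB: SNR_out = SNR_in − NF
SNR_out = 42.5 − 4.90 = 37.60 dB

37.60 dB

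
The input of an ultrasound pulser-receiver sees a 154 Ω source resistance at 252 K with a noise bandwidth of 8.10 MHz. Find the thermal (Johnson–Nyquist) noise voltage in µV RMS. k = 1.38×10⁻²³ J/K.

4.17 µV

V_n = √(4kTRB)
4kTRB = 4 × 1.38×10⁻²³ × 252 × 1.54×10² × 8.10×10⁶ = 1.74×10⁻¹¹ V²
V_n = √(1.74×10⁻¹¹) = 4.17×10⁻⁶ V = 4.17 µV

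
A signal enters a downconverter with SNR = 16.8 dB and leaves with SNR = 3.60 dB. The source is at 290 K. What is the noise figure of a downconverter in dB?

NF (dB) = SNR_in(dB) − SNR_out(dB) when the source is at T₀
NF = 16.8 − 3.60 = 13.20 dB

13.20 dB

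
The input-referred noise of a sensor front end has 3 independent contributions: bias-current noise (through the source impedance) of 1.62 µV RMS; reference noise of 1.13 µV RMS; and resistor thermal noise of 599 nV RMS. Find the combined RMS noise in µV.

2.06 µV

Uncorrelated sources add in power (mean-square): V_tot = √(ΣV_i²)
V_tot = √[(1.62×10⁻⁶)² + (1.13×10⁻⁶)² + (5.99×10⁻⁷)²] = 2.06×10⁻⁶ V = 2.06 µV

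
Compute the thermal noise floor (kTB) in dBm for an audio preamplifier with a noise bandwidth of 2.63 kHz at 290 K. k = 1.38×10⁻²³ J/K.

P_n = kTB = 1.38×10⁻²³ × 290 × 2.63×10³ = 1.05×10⁻¹⁷ W
In dBm: 10 log₁₀(1.05×10⁻¹⁷ / 10⁻³) = −139.8 dBm

−139.8 dBm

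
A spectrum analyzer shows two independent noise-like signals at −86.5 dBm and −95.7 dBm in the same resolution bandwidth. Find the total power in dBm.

Convert to linear, add, convert back:
P₁ = 2.24×10⁻¹² W, P₂ = 2.69×10⁻¹³ W
P_tot = 2.51×10⁻¹² W → 10 log₁₀(P_tot / 10⁻³) = −86.0 dBm

−86.0 dBm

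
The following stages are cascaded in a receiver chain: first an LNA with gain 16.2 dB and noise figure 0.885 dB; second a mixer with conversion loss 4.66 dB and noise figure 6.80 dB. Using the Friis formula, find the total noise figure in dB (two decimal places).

1.20 dB

Convert to linear (a loss of L dB is a gain of −L dB): F_i = 10^(NF_i/10), G_i = 10^(G_i,dB/10)
  Stage 1: F_1 = 10^(0.885/10) = 1.226, G_1 = 10^(16.2/10) = 41.69
  Stage 2: F_2 = 10^(6.80/10) = 4.786, G_2 = 10^(−4.66/10) = 0.3420
Friis cascade:
  F = 1.226 + (4.786 − 1)/41.69 = 1.317
NF = 10 log₁₀(1.317) = 1.20 dB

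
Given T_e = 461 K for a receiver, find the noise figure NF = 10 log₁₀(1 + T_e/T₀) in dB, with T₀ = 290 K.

F = 1 + T_e/T₀ = 1 + 461/290 = 2.58966
NF = 10 log₁₀(2.58966) = 4.13 dB

4.13 dB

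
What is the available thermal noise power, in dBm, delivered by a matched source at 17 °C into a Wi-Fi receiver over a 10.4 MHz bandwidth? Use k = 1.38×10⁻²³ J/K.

T = 17 °C + 273.15 = 290.15 K
P_n = kTB = 1.38×10⁻²³ × 290.15 × 1.04×10⁷ = 4.16×10⁻¹⁴ W
In dBm: 10 log₁₀(4.16×10⁻¹⁴ / 10⁻³) = −103.8 dBm

−103.8 dBm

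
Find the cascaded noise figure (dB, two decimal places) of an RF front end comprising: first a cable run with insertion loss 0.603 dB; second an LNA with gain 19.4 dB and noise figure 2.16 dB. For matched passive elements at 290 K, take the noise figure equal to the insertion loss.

2.76 dB

Convert to linear (a loss of L dB is a gain of −L dB): F_i = 10^(NF_i/10), G_i = 10^(G_i,dB/10)
  Stage 1: F_1 = 10^(0.603/10) = 1.149, G_1 = 10^(−0.603/10) = 0.8704
  Stage 2: F_2 = 10^(2.16/10) = 1.644, G_2 = 10^(19.4/10) = 87.10
Friis cascade:
  F = 1.149 + (1.644 − 1)/0.8704 = 1.889
NF = 10 log₁₀(1.889) = 2.76 dB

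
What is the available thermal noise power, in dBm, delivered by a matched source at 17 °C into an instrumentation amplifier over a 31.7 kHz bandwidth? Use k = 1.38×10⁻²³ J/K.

T = 17 °C + 273.15 = 290.15 K
P_n = kTB = 1.38×10⁻²³ × 290.15 × 3.17×10⁴ = 1.27×10⁻¹⁶ W
In dBm: 10 log₁₀(1.27×10⁻¹⁶ / 10⁻³) = −129.0 dBm

−129.0 dBm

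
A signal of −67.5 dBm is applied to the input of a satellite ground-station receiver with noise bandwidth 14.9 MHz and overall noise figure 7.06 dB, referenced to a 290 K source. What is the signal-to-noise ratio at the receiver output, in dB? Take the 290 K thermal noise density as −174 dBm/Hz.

27.7 dB

Noise floor: N = −174 + 10 log₁₀(B) + NF
10 log₁₀(1.49×10⁷) = 71.73 dB
N = −174 + 71.73 + 7.06 = −95.21 dBm
SNR = P_sig − N = −67.5 − (−95.21) = 27.71 dB → 27.7 dB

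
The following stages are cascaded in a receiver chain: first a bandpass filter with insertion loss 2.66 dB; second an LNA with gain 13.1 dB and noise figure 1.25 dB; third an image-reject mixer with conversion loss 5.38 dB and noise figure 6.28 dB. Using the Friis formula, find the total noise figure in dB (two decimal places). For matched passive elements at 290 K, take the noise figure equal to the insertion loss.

4.40 dB

Convert to linear (a loss of L dB is a gain of −L dB): F_i = 10^(NF_i/10), G_i = 10^(G_i,dB/10)
  Stage 1: F_1 = 10^(2.66/10) = 1.845, G_1 = 10^(−2.66/10) = 0.5420
  Stage 2: F_2 = 10^(1.25/10) = 1.334, G_2 = 10^(13.1/10) = 20.42
  Stage 3: F_3 = 10^(6.28/10) = 4.246, G_3 = 10^(−5.38/10) = 0.2897
Friis cascade:
  F = 1.845 + (1.334 − 1)/0.5420 + (4.246 − 1)/11.07 = 2.754
NF = 10 log₁₀(2.754) = 4.40 dB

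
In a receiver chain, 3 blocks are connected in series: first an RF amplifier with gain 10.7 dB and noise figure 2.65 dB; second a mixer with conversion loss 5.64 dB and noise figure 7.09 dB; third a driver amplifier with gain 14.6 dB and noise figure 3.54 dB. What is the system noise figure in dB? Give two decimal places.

Convert to linear (a loss of L dB is a gain of −L dB): F_i = 10^(NF_i/10), G_i = 10^(G_i,dB/10)
  Stage 1: F_1 = 10^(2.65/10) = 1.841, G_1 = 10^(10.7/10) = 11.75
  Stage 2: F_2 = 10^(7.09/10) = 5.117, G_2 = 10^(−5.64/10) = 0.2729
  Stage 3: F_3 = 10^(3.54/10) = 2.259, G_3 = 10^(14.6/10) = 28.84
Friis cascade:
  F = 1.841 + (5.117 − 1)/11.75 + (2.259 − 1)/3.206 = 2.584
NF = 10 log₁₀(2.584) = 4.12 dB

4.12 dB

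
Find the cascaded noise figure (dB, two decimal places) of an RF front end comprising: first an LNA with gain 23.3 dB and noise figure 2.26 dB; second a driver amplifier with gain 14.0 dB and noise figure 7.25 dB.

2.31 dB

Convert to linear (a loss of L dB is a gain of −L dB): F_i = 10^(NF_i/10), G_i = 10^(G_i,dB/10)
  Stage 1: F_1 = 10^(2.26/10) = 1.683, G_1 = 10^(23.3/10) = 213.8
  Stage 2: F_2 = 10^(7.25/10) = 5.309, G_2 = 10^(14.0/10) = 25.12
Friis cascade:
  F = 1.683 + (5.309 − 1)/213.8 = 1.703
NF = 10 log₁₀(1.703) = 2.31 dB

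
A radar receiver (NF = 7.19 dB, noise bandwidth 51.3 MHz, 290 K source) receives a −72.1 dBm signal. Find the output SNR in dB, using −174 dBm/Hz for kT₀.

Noise floor: N = −174 + 10 log₁₀(B) + NF
10 log₁₀(5.13×10⁷) = 77.1 dB
N = −174 + 77.1 + 7.19 = −89.71 dBm
SNR = P_sig − N = −72.1 − (−89.71) = 17.61 dB → 17.6 dB

17.6 dB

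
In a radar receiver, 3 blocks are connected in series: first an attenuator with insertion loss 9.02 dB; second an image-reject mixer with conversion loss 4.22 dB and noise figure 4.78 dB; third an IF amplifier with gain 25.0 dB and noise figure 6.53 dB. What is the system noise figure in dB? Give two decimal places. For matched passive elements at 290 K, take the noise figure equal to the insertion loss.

Convert to linear (a loss of L dB is a gain of −L dB): F_i = 10^(NF_i/10), G_i = 10^(G_i,dB/10)
  Stage 1: F_1 = 10^(9.02/10) = 7.980, G_1 = 10^(−9.02/10) = 0.1253
  Stage 2: F_2 = 10^(4.78/10) = 3.006, G_2 = 10^(−4.22/10) = 0.3784
  Stage 3: F_3 = 10^(6.53/10) = 4.498, G_3 = 10^(25.0/10) = 316.2
Friis cascade:
  F = 7.980 + (3.006 − 1)/0.1253 + (4.498 − 1)/0.04742 = 97.74
NF = 10 log₁₀(97.74) = 19.90 dB

19.90 dB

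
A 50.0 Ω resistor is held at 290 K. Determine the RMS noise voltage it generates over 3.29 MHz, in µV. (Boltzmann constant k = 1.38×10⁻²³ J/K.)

1.62 µV

V_n = √(4kTRB)
4kTRB = 4 × 1.38×10⁻²³ × 290 × 5.00×10¹ × 3.29×10⁶ = 2.63×10⁻¹² V²
V_n = √(2.63×10⁻¹²) = 1.62×10⁻⁶ V = 1.62 µV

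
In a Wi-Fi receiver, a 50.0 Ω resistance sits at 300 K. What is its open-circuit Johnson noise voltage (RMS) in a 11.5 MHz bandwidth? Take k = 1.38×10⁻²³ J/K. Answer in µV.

3.09 µV

V_n = √(4kTRB)
4kTRB = 4 × 1.38×10⁻²³ × 300 × 5.00×10¹ × 1.15×10⁷ = 9.52×10⁻¹² V²
V_n = √(9.52×10⁻¹²) = 3.09×10⁻⁶ V = 3.09 µV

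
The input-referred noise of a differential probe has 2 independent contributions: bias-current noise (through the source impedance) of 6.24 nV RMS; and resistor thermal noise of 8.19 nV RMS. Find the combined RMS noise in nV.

Uncorrelated sources add in power (mean-square): V_tot = √(ΣV_i²)
V_tot = √[(6.24×10⁻⁹)² + (8.19×10⁻⁹)²] = 1.03×10⁻⁸ V = 10.3 nV

10.3 nV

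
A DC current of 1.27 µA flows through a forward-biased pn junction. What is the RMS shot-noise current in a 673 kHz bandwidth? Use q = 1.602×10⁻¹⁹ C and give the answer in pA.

I_n = √(2qI·B)
2qI·B = 2 × 1.602×10⁻¹⁹ × 1.27×10⁻⁶ × 6.73×10⁵ = 2.74×10⁻¹⁹ A²
I_n = √(2.74×10⁻¹⁹) = 5.23×10⁻¹⁰ A = 523 pA

523 pA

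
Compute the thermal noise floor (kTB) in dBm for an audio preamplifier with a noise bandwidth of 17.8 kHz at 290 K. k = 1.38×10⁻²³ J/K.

−131.5 dBm

P_n = kTB = 1.38×10⁻²³ × 290 × 1.78×10⁴ = 7.12×10⁻¹⁷ W
In dBm: 10 log₁₀(7.12×10⁻¹⁷ / 10⁻³) = −131.5 dBm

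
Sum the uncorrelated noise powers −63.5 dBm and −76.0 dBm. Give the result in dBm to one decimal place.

−63.3 dBm

Convert to linear, add, convert back:
P₁ = 4.47×10⁻¹⁰ W, P₂ = 2.51×10⁻¹¹ W
P_tot = 4.72×10⁻¹⁰ W → 10 log₁₀(P_tot / 10⁻³) = −63.3 dBm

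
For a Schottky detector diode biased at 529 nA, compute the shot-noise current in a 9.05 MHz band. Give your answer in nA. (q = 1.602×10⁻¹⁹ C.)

I_n = √(2qI·B)
2qI·B = 2 × 1.602×10⁻¹⁹ × 5.29×10⁻⁷ × 9.05×10⁶ = 1.53×10⁻¹⁸ A²
I_n = √(1.53×10⁻¹⁸) = 1.24×10⁻⁹ A = 1.24 nA

1.24 nA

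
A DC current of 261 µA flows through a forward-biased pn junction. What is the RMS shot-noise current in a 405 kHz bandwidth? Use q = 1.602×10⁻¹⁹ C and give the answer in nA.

I_n = √(2qI·B)
2qI·B = 2 × 1.602×10⁻¹⁹ × 2.61×10⁻⁴ × 4.05×10⁵ = 3.39×10⁻¹⁷ A²
I_n = √(3.39×10⁻¹⁷) = 5.82×10⁻⁹ A = 5.82 nA

5.82 nA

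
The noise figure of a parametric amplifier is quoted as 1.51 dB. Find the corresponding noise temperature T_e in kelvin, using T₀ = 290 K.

121 K

F = 10^(1.51/10) = 1.41579
T_e = (F − 1)·T₀ = (1.41579 − 1) × 290 = 121 K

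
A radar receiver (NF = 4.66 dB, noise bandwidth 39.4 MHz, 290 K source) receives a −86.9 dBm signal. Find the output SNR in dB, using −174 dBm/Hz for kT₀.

6.5 dB

Noise floor: N = −174 + 10 log₁₀(B) + NF
10 log₁₀(3.94×10⁷) = 75.95 dB
N = −174 + 75.95 + 4.66 = −93.39 dBm
SNR = P_sig − N = −86.9 − (−93.39) = 6.49 dB → 6.5 dB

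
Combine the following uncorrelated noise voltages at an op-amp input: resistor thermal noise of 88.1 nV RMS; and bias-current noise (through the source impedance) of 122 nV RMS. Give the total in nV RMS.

150 nV

Uncorrelated sources add in power (mean-square): V_tot = √(ΣV_i²)
V_tot = √[(8.81×10⁻⁸)² + (1.22×10⁻⁷)²] = 1.50×10⁻⁷ V = 150 nV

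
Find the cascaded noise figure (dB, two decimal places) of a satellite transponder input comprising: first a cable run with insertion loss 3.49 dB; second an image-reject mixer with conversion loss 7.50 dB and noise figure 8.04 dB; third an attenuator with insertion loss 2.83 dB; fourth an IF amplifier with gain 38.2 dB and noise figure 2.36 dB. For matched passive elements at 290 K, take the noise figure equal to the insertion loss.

16.35 dB

Convert to linear (a loss of L dB is a gain of −L dB): F_i = 10^(NF_i/10), G_i = 10^(G_i,dB/10)
  Stage 1: F_1 = 10^(3.49/10) = 2.234, G_1 = 10^(−3.49/10) = 0.4477
  Stage 2: F_2 = 10^(8.04/10) = 6.368, G_2 = 10^(−7.50/10) = 0.1778
  Stage 3: F_3 = 10^(2.83/10) = 1.919, G_3 = 10^(−2.83/10) = 0.5212
  Stage 4: F_4 = 10^(2.36/10) = 1.722, G_4 = 10^(38.2/10) = 6607
Friis cascade:
  F = 2.234 + (6.368 − 1)/0.4477 + (1.919 − 1)/0.07962 + (1.722 − 1)/0.04150 = 43.16
NF = 10 log₁₀(43.16) = 16.35 dB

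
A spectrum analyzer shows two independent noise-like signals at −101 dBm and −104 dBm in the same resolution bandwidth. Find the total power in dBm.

Convert to linear, add, convert back:
P₁ = 7.94×10⁻¹⁴ W, P₂ = 3.98×10⁻¹⁴ W
P_tot = 1.19×10⁻¹³ W → 10 log₁₀(P_tot / 10⁻³) = −99.2 dBm

−99.2 dBm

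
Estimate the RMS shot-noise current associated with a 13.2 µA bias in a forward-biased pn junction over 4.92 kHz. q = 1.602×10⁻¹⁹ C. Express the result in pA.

I_n = √(2qI·B)
2qI·B = 2 × 1.602×10⁻¹⁹ × 1.32×10⁻⁵ × 4.92×10³ = 2.08×10⁻²⁰ A²
I_n = √(2.08×10⁻²⁰) = 1.44×10⁻¹⁰ A = 144 pA

144 pA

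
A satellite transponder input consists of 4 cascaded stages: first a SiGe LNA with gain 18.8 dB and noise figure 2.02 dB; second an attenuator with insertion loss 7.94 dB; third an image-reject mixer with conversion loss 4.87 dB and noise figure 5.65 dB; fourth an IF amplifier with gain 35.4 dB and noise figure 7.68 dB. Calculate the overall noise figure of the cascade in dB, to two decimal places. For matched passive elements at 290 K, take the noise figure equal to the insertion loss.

4.92 dB

Convert to linear (a loss of L dB is a gain of −L dB): F_i = 10^(NF_i/10), G_i = 10^(G_i,dB/10)
  Stage 1: F_1 = 10^(2.02/10) = 1.592, G_1 = 10^(18.8/10) = 75.86
  Stage 2: F_2 = 10^(7.94/10) = 6.223, G_2 = 10^(−7.94/10) = 0.1607
  Stage 3: F_3 = 10^(5.65/10) = 3.673, G_3 = 10^(−4.87/10) = 0.3258
  Stage 4: F_4 = 10^(7.68/10) = 5.861, G_4 = 10^(35.4/10) = 3467
Friis cascade:
  F = 1.592 + (6.223 − 1)/75.86 + (3.673 − 1)/12.19 + (5.861 − 1)/3.972 = 3.104
NF = 10 log₁₀(3.104) = 4.92 dB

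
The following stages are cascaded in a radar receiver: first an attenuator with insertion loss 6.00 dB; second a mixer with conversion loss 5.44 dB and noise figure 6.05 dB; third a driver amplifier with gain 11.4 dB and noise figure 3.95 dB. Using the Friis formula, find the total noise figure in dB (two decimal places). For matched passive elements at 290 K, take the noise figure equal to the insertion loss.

15.65 dB

Convert to linear (a loss of L dB is a gain of −L dB): F_i = 10^(NF_i/10), G_i = 10^(G_i,dB/10)
  Stage 1: F_1 = 10^(6.00/10) = 3.981, G_1 = 10^(−6.00/10) = 0.2512
  Stage 2: F_2 = 10^(6.05/10) = 4.027, G_2 = 10^(−5.44/10) = 0.2858
  Stage 3: F_3 = 10^(3.95/10) = 2.483, G_3 = 10^(11.4/10) = 13.80
Friis cascade:
  F = 3.981 + (4.027 − 1)/0.2512 + (2.483 − 1)/0.07178 = 36.69
NF = 10 log₁₀(36.69) = 15.65 dB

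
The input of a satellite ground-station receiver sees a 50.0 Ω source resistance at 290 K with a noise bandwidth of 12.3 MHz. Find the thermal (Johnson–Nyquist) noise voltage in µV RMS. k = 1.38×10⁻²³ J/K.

3.14 µV

V_n = √(4kTRB)
4kTRB = 4 × 1.38×10⁻²³ × 290 × 5.00×10¹ × 1.23×10⁷ = 9.84×10⁻¹² V²
V_n = √(9.84×10⁻¹²) = 3.14×10⁻⁶ V = 3.14 µV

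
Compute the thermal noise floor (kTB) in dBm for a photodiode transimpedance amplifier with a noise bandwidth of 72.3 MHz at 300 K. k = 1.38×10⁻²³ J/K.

P_n = kTB = 1.38×10⁻²³ × 300 × 7.23×10⁷ = 2.99×10⁻¹³ W
In dBm: 10 log₁₀(2.99×10⁻¹³ / 10⁻³) = −95.2 dBm

−95.2 dBm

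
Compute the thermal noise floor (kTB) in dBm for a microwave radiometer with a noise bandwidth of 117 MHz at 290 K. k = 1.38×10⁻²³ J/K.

−93.3 dBm

P_n = kTB = 1.38×10⁻²³ × 290 × 1.17×10⁸ = 4.68×10⁻¹³ W
In dBm: 10 log₁₀(4.68×10⁻¹³ / 10⁻³) = −93.3 dBm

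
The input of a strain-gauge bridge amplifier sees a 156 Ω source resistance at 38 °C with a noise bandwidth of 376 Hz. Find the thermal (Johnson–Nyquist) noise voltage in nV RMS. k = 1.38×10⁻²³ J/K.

T = 38 °C + 273.15 = 311.15 K
V_n = √(4kTRB)
4kTRB = 4 × 1.38×10⁻²³ × 311.15 × 1.56×10² × 3.76×10² = 1.01×10⁻¹⁵ V²
V_n = √(1.01×10⁻¹⁵) = 3.17×10⁻⁸ V = 31.7 nV

31.7 nV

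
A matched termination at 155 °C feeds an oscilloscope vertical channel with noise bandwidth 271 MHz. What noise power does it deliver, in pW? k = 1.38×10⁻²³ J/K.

T = 155 °C + 273.15 = 428.15 K
P_n = kTB = 1.38×10⁻²³ × 428.15 × 2.71×10⁸ = 1.60×10⁻¹² W = 1.60 pW

1.60 pW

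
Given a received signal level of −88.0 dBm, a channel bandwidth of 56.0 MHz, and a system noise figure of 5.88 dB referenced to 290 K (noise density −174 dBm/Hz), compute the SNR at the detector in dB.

2.6 dB

Noise floor: N = −174 + 10 log₁₀(B) + NF
10 log₁₀(5.60×10⁷) = 77.48 dB
N = −174 + 77.48 + 5.88 = −90.64 dBm
SNR = P_sig − N = −88.0 − (−90.64) = 2.64 dB → 2.6 dB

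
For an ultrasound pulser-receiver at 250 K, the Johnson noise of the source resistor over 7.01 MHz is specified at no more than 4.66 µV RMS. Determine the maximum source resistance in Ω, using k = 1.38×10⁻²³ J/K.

224 Ω

Johnson–Nyquist: V_n = √(4kTRB) ⇒ R = V_n² / (4kTB)
4kTB = 4 × 1.38×10⁻²³ × 250 × 7.01×10⁶ = 9.67×10⁻¹⁴
R = (4.66×10⁻⁶)² / 9.67×10⁻¹⁴ = 2.24×10² Ω = 224 Ω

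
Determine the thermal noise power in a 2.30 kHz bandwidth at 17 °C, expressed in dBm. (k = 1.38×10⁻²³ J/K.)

T = 17 °C + 273.15 = 290.15 K
P_n = kTB = 1.38×10⁻²³ × 290.15 × 2.30×10³ = 9.21×10⁻¹⁸ W
In dBm: 10 log₁₀(9.21×10⁻¹⁸ / 10⁻³) = −140.4 dBm

−140.4 dBm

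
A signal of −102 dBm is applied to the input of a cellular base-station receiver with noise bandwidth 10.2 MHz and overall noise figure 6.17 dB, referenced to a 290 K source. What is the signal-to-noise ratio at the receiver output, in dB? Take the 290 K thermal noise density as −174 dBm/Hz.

Noise floor: N = −174 + 10 log₁₀(B) + NF
10 log₁₀(1.02×10⁷) = 70.09 dB
N = −174 + 70.09 + 6.17 = −97.74 dBm
SNR = P_sig − N = −102 − (−97.74) = −4.26 dB → −4.3 dB

−4.3 dB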